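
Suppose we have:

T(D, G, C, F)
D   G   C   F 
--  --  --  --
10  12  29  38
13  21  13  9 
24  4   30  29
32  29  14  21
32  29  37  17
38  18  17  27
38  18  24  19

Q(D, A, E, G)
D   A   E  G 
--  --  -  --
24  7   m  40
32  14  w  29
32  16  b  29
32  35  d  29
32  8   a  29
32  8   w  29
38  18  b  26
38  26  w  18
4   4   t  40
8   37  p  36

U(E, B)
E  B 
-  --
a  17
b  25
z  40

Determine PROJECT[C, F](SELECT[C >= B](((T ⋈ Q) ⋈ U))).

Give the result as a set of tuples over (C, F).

{(37, 17)}

Natural join on D, G: {(32, 29, 14, 21, 14, w), (32, 29, 14, 21, 16, b), (32, 29, 14, 21, 35, d), (32, 29, 14, 21, 8, a), (32, 29, 14, 21, 8, w), (32, 29, 37, 17, 14, w), (32, 29, 37, 17, 16, b), (32, 29, 37, 17, 35, d), (32, 29, 37, 17, 8, a), (32, 29, 37, 17, 8, w), (38, 18, 17, 27, 26, w), (38, 18, 24, 19, 26, w)}
Natural join on E: {(32, 29, 14, 21, 16, b, 25), (32, 29, 14, 21, 8, a, 17), (32, 29, 37, 17, 16, b, 25), (32, 29, 37, 17, 8, a, 17)}
Filtering on C >= B leaves {(32, 29, 37, 17, 16, b, 25), (32, 29, 37, 17, 8, a, 17)}.
Keep only column(s) C, F (1 duplicate(s) eliminated): {(37, 17)}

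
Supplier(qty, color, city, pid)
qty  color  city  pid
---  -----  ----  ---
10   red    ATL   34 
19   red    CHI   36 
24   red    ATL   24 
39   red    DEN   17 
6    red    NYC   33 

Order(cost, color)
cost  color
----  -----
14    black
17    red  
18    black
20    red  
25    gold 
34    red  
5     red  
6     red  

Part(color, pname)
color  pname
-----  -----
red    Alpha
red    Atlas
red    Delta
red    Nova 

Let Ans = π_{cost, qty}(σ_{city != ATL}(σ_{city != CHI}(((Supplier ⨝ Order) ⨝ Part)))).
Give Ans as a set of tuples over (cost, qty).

{(17, 39), (17, 6), (20, 39), (20, 6), (34, 39), (34, 6), (5, 39), (5, 6), (6, 39), (6, 6)}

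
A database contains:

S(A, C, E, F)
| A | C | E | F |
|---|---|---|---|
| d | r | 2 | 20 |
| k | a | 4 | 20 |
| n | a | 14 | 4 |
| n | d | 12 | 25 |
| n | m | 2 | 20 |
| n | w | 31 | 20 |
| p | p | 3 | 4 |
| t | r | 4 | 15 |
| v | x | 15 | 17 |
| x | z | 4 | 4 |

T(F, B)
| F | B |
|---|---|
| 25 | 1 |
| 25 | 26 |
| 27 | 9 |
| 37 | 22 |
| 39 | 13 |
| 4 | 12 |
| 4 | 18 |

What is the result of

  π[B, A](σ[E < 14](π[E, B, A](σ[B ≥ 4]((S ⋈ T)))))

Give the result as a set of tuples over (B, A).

Joining S and T on F yields {(n, a, 14, 4, 12), (n, a, 14, 4, 18), (n, d, 12, 25, 1), (n, d, 12, 25, 26), (p, p, 3, 4, 12), (p, p, 3, 4, 18), (x, z, 4, 4, 12), (x, z, 4, 4, 18)}.
σ[B ≥ 4]: keep tuples satisfying B ≥ 4 → {(n, a, 14, 4, 12), (n, a, 14, 4, 18), (n, d, 12, 25, 26), (p, p, 3, 4, 12), (p, p, 3, 4, 18), (x, z, 4, 4, 12), (x, z, 4, 4, 18)}
π_{E, B, A} gives {(12, 26, n), (14, 12, n), (14, 18, n), (3, 12, p), (3, 18, p), (4, 12, x), (4, 18, x)}.
σ[E < 14]: keep tuples satisfying E < 14 → {(12, 26, n), (3, 12, p), (3, 18, p), (4, 12, x), (4, 18, x)}
π_{B, A} gives {(12, p), (12, x), (18, p), (18, x), (26, n)}.

{(12, p), (12, x), (18, p), (18, x), (26, n)}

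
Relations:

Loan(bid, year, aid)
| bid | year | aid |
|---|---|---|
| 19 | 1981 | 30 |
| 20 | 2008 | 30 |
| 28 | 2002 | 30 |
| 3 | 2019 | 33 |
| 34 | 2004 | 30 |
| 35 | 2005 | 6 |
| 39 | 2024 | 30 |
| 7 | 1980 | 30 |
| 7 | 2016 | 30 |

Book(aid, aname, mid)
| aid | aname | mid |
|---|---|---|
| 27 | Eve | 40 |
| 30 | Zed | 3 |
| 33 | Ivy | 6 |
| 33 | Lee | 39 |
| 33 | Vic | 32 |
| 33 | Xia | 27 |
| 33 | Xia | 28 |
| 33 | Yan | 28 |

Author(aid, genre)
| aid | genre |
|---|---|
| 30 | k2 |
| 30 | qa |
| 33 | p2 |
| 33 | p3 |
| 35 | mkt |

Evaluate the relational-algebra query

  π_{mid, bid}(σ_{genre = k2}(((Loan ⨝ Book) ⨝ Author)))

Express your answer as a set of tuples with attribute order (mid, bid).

{(3, 19), (3, 20), (3, 28), (3, 34), (3, 39), (3, 7)}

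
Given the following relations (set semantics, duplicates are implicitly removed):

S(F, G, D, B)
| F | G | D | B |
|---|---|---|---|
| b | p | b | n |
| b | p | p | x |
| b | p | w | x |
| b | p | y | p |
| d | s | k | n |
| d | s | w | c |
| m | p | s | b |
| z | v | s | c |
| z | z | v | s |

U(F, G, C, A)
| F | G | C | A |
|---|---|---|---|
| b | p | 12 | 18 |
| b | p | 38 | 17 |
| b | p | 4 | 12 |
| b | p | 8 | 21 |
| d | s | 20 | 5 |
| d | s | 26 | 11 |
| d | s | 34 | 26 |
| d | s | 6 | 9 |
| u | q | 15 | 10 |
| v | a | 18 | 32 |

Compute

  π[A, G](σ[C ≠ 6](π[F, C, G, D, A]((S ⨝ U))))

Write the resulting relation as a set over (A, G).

{(11, s), (12, p), (17, p), (18, p), (21, p), (26, s), (5, s)}

S ⋈ U (natural join on F, G): {(b, p, b, n, 12, 18), (b, p, b, n, 38, 17), (b, p, b, n, 4, 12), (b, p, b, n, 8, 21), (b, p, p, x, 12, 18), (b, p, p, x, 38, 17), (b, p, p, x, 4, 12), (b, p, p, x, 8, 21), (b, p, w, x, 12, 18), (b, p, w, x, 38, 17), (b, p, w, x, 4, 12), (b, p, w, x, 8, 21), (b, p, y, p, 12, 18), (b, p, y, p, 38, 17), (b, p, y, p, 4, 12), (b, p, y, p, 8, 21), (d, s, k, n, 20, 5), (d, s, k, n, 26, 11), (d, s, k, n, 34, 26), (d, s, k, n, 6, 9), (d, s, w, c, 20, 5), (d, s, w, c, 26, 11), (d, s, w, c, 34, 26), (d, s, w, c, 6, 9)}
Keep only column(s) F, C, G, D, A: {(b, 12, p, b, 18), (b, 12, p, p, 18), (b, 12, p, w, 18), (b, 12, p, y, 18), (b, 38, p, b, 17), (b, 38, p, p, 17), (b, 38, p, w, 17), (b, 38, p, y, 17), (b, 4, p, b, 12), (b, 4, p, p, 12), (b, 4, p, w, 12), (b, 4, p, y, 12), (b, 8, p, b, 21), (b, 8, p, p, 21), (b, 8, p, w, 21), (b, 8, p, y, 21), (d, 20, s, k, 5), (d, 20, s, w, 5), (d, 26, s, k, 11), (d, 26, s, w, 11), (d, 34, s, k, 26), (d, 34, s, w, 26), (d, 6, s, k, 9), (d, 6, s, w, 9)}
Apply σ_{C ≠ 6}; surviving tuples: {(b, 12, p, b, 18), (b, 12, p, p, 18), (b, 12, p, w, 18), (b, 12, p, y, 18), (b, 38, p, b, 17), (b, 38, p, p, 17), (b, 38, p, w, 17), (b, 38, p, y, 17), (b, 4, p, b, 12), (b, 4, p, p, 12), (b, 4, p, w, 12), (b, 4, p, y, 12), (b, 8, p, b, 21), (b, 8, p, p, 21), (b, 8, p, w, 21), (b, 8, p, y, 21), (d, 20, s, k, 5), (d, 20, s, w, 5), (d, 26, s, k, 11), (d, 26, s, w, 11), (d, 34, s, k, 26), (d, 34, s, w, 26)}
Keep only column(s) A, G (15 duplicate(s) eliminated): {(11, s), (12, p), (17, p), (18, p), (21, p), (26, s), (5, s)}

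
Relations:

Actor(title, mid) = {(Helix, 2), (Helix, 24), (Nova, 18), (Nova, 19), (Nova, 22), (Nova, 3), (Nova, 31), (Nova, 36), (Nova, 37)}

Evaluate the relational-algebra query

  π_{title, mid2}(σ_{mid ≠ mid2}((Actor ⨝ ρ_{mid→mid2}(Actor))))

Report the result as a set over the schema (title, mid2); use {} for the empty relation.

{(Helix, 2), (Helix, 24), (Nova, 18), (Nova, 19), (Nova, 22), (Nova, 3), (Nova, 31), (Nova, 36), (Nova, 37)}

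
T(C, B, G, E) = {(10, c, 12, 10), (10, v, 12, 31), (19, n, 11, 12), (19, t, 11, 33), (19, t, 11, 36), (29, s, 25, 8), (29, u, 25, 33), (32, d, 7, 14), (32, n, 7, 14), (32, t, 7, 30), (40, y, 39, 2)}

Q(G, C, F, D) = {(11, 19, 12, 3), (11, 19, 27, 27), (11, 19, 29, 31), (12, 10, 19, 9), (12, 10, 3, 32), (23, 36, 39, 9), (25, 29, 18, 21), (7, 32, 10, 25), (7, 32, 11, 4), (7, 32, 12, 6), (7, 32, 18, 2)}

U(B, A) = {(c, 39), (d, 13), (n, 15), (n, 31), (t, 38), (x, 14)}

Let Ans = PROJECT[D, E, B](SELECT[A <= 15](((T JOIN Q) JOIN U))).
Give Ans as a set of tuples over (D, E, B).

Joining T and Q on C, G yields {(10, c, 12, 10, 19, 9), (10, c, 12, 10, 3, 32), (10, v, 12, 31, 19, 9), (10, v, 12, 31, 3, 32), (19, n, 11, 12, 12, 3), (19, n, 11, 12, 27, 27), (19, n, 11, 12, 29, 31), (19, t, 11, 33, 12, 3), (19, t, 11, 33, 27, 27), (19, t, 11, 33, 29, 31), (19, t, 11, 36, 12, 3), (19, t, 11, 36, 27, 27), (19, t, 11, 36, 29, 31), (29, s, 25, 8, 18, 21), (29, u, 25, 33, 18, 21), (32, d, 7, 14, 10, 25), (32, d, 7, 14, 11, 4), (32, d, 7, 14, 12, 6), (32, d, 7, 14, 18, 2), (32, n, 7, 14, 10, 25), (32, n, 7, 14, 11, 4), (32, n, 7, 14, 12, 6), (32, n, 7, 14, 18, 2), (32, t, 7, 30, 10, 25), (32, t, 7, 30, 11, 4), (32, t, 7, 30, 12, 6), (32, t, 7, 30, 18, 2)}.
Joining (T JOIN Q) and U on B yields {(10, c, 12, 10, 19, 9, 39), (10, c, 12, 10, 3, 32, 39), (19, n, 11, 12, 12, 3, 15), (19, n, 11, 12, 12, 3, 31), (19, n, 11, 12, 27, 27, 15), (19, n, 11, 12, 27, 27, 31), (19, n, 11, 12, 29, 31, 15), (19, n, 11, 12, 29, 31, 31), (19, t, 11, 33, 12, 3, 38), (19, t, 11, 33, 27, 27, 38), (19, t, 11, 33, 29, 31, 38), (19, t, 11, 36, 12, 3, 38), (19, t, 11, 36, 27, 27, 38), (19, t, 11, 36, 29, 31, 38), (32, d, 7, 14, 10, 25, 13), (32, d, 7, 14, 11, 4, 13), (32, d, 7, 14, 12, 6, 13), (32, d, 7, 14, 18, 2, 13), (32, n, 7, 14, 10, 25, 15), (32, n, 7, 14, 10, 25, 31), (32, n, 7, 14, 11, 4, 15), (32, n, 7, 14, 11, 4, 31), (32, n, 7, 14, 12, 6, 15), (32, n, 7, 14, 12, 6, 31), (32, n, 7, 14, 18, 2, 15), (32, n, 7, 14, 18, 2, 31), (32, t, 7, 30, 10, 25, 38), (32, t, 7, 30, 11, 4, 38), (32, t, 7, 30, 12, 6, 38), (32, t, 7, 30, 18, 2, 38)}.
σ[A <= 15]: keep tuples satisfying A <= 15 → {(19, n, 11, 12, 12, 3, 15), (19, n, 11, 12, 27, 27, 15), (19, n, 11, 12, 29, 31, 15), (32, d, 7, 14, 10, 25, 13), (32, d, 7, 14, 11, 4, 13), (32, d, 7, 14, 12, 6, 13), (32, d, 7, 14, 18, 2, 13), (32, n, 7, 14, 10, 25, 15), (32, n, 7, 14, 11, 4, 15), (32, n, 7, 14, 12, 6, 15), (32, n, 7, 14, 18, 2, 15)}
Projecting to D, E, B: {(2, 14, d), (2, 14, n), (25, 14, d), (25, 14, n), (27, 12, n), (3, 12, n), (31, 12, n), (4, 14, d), (4, 14, n), (6, 14, d), (6, 14, n)}

{(2, 14, d), (2, 14, n), (25, 14, d), (25, 14, n), (27, 12, n), (3, 12, n), (31, 12, n), (4, 14, d), (4, 14, n), (6, 14, d), (6, 14, n)}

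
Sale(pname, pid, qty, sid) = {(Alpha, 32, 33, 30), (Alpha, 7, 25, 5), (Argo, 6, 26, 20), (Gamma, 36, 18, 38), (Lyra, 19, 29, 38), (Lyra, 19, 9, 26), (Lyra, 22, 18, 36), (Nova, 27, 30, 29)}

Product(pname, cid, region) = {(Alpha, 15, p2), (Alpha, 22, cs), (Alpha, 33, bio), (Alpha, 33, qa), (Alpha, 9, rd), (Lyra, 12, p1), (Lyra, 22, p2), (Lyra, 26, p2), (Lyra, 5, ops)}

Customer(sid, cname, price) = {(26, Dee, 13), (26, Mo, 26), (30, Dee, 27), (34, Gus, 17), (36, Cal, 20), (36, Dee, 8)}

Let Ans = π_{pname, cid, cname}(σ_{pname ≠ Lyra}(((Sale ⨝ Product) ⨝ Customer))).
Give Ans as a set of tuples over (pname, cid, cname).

Natural join on pname: {(Alpha, 32, 33, 30, 15, p2), (Alpha, 32, 33, 30, 22, cs), (Alpha, 32, 33, 30, 33, bio), (Alpha, 32, 33, 30, 33, qa), (Alpha, 32, 33, 30, 9, rd), (Alpha, 7, 25, 5, 15, p2), (Alpha, 7, 25, 5, 22, cs), (Alpha, 7, 25, 5, 33, bio), (Alpha, 7, 25, 5, 33, qa), (Alpha, 7, 25, 5, 9, rd), (Lyra, 19, 29, 38, 12, p1), (Lyra, 19, 29, 38, 22, p2), (Lyra, 19, 29, 38, 26, p2), (Lyra, 19, 29, 38, 5, ops), (Lyra, 19, 9, 26, 12, p1), (Lyra, 19, 9, 26, 22, p2), (Lyra, 19, 9, 26, 26, p2), (Lyra, 19, 9, 26, 5, ops), (Lyra, 22, 18, 36, 12, p1), (Lyra, 22, 18, 36, 22, p2), (Lyra, 22, 18, 36, 26, p2), (Lyra, 22, 18, 36, 5, ops)}
Natural join on sid: {(Alpha, 32, 33, 30, 15, p2, Dee, 27), (Alpha, 32, 33, 30, 22, cs, Dee, 27), (Alpha, 32, 33, 30, 33, bio, Dee, 27), (Alpha, 32, 33, 30, 33, qa, Dee, 27), (Alpha, 32, 33, 30, 9, rd, Dee, 27), (Lyra, 19, 9, 26, 12, p1, Dee, 13), (Lyra, 19, 9, 26, 12, p1, Mo, 26), (Lyra, 19, 9, 26, 22, p2, Dee, 13), (Lyra, 19, 9, 26, 22, p2, Mo, 26), (Lyra, 19, 9, 26, 26, p2, Dee, 13), (Lyra, 19, 9, 26, 26, p2, Mo, 26), (Lyra, 19, 9, 26, 5, ops, Dee, 13), (Lyra, 19, 9, 26, 5, ops, Mo, 26), (Lyra, 22, 18, 36, 12, p1, Cal, 20), (Lyra, 22, 18, 36, 12, p1, Dee, 8), (Lyra, 22, 18, 36, 22, p2, Cal, 20), (Lyra, 22, 18, 36, 22, p2, Dee, 8), (Lyra, 22, 18, 36, 26, p2, Cal, 20), (Lyra, 22, 18, 36, 26, p2, Dee, 8), (Lyra, 22, 18, 36, 5, ops, Cal, 20), (Lyra, 22, 18, 36, 5, ops, Dee, 8)}
Apply σ_{pname ≠ Lyra}; surviving tuples: {(Alpha, 32, 33, 30, 15, p2, Dee, 27), (Alpha, 32, 33, 30, 22, cs, Dee, 27), (Alpha, 32, 33, 30, 33, bio, Dee, 27), (Alpha, 32, 33, 30, 33, qa, Dee, 27), (Alpha, 32, 33, 30, 9, rd, Dee, 27)}
π[pname, cid, cname]: project onto (pname, cid, cname) (1 duplicate(s) eliminated) → {(Alpha, 15, Dee), (Alpha, 22, Dee), (Alpha, 33, Dee), (Alpha, 9, Dee)}

{(Alpha, 15, Dee), (Alpha, 22, Dee), (Alpha, 33, Dee), (Alpha, 9, Dee)}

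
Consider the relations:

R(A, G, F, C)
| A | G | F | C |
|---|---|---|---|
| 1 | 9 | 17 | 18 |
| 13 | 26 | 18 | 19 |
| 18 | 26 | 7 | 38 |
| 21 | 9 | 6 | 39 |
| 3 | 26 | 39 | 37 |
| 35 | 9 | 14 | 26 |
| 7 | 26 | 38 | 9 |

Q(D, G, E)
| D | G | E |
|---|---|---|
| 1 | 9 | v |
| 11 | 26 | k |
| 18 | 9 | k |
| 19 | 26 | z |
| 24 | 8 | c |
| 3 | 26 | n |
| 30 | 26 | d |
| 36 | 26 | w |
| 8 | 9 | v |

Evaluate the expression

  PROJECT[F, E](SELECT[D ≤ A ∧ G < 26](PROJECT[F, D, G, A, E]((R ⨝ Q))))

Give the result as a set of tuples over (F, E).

Joining R and Q on G yields {(1, 9, 17, 18, 1, v), (1, 9, 17, 18, 18, k), (1, 9, 17, 18, 8, v), (13, 26, 18, 19, 11, k), (13, 26, 18, 19, 19, z), (13, 26, 18, 19, 3, n), (13, 26, 18, 19, 30, d), (13, 26, 18, 19, 36, w), (18, 26, 7, 38, 11, k), (18, 26, 7, 38, 19, z), (18, 26, 7, 38, 3, n), (18, 26, 7, 38, 30, d), (18, 26, 7, 38, 36, w), (21, 9, 6, 39, 1, v), (21, 9, 6, 39, 18, k), (21, 9, 6, 39, 8, v), (3, 26, 39, 37, 11, k), (3, 26, 39, 37, 19, z), (3, 26, 39, 37, 3, n), (3, 26, 39, 37, 30, d), (3, 26, 39, 37, 36, w), (35, 9, 14, 26, 1, v), (35, 9, 14, 26, 18, k), (35, 9, 14, 26, 8, v), (7, 26, 38, 9, 11, k), (7, 26, 38, 9, 19, z), (7, 26, 38, 9, 3, n), (7, 26, 38, 9, 30, d), (7, 26, 38, 9, 36, w)}.
Keep only column(s) F, D, G, A, E: {(14, 1, 9, 35, v), (14, 18, 9, 35, k), (14, 8, 9, 35, v), (17, 1, 9, 1, v), (17, 18, 9, 1, k), (17, 8, 9, 1, v), (18, 11, 26, 13, k), (18, 19, 26, 13, z), (18, 3, 26, 13, n), (18, 30, 26, 13, d), (18, 36, 26, 13, w), (38, 11, 26, 7, k), (38, 19, 26, 7, z), (38, 3, 26, 7, n), (38, 30, 26, 7, d), (38, 36, 26, 7, w), (39, 11, 26, 3, k), (39, 19, 26, 3, z), (39, 3, 26, 3, n), (39, 30, 26, 3, d), (39, 36, 26, 3, w), (6, 1, 9, 21, v), (6, 18, 9, 21, k), (6, 8, 9, 21, v), (7, 11, 26, 18, k), (7, 19, 26, 18, z), (7, 3, 26, 18, n), (7, 30, 26, 18, d), (7, 36, 26, 18, w)}
Filtering on D ≤ A ∧ G < 26 leaves {(14, 1, 9, 35, v), (14, 18, 9, 35, k), (14, 8, 9, 35, v), (17, 1, 9, 1, v), (6, 1, 9, 21, v), (6, 18, 9, 21, k), (6, 8, 9, 21, v)}.
Keep only column(s) F, E (2 duplicate(s) eliminated): {(14, k), (14, v), (17, v), (6, k), (6, v)}

{(14, k), (14, v), (17, v), (6, k), (6, v)}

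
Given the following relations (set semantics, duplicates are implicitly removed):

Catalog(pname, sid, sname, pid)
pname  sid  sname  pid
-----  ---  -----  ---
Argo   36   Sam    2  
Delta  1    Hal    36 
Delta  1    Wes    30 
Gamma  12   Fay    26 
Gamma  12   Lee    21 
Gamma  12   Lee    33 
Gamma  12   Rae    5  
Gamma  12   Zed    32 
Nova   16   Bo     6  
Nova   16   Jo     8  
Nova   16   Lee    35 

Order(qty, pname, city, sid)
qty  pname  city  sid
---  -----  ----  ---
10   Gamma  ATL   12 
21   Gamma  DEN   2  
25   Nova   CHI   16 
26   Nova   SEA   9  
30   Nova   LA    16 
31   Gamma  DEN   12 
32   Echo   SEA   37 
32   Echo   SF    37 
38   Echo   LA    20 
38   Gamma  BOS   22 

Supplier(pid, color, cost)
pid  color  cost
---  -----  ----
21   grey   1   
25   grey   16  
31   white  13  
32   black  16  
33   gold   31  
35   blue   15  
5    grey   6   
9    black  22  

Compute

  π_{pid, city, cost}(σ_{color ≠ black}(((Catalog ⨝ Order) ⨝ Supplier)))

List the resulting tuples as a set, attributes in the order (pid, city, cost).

Natural join on pname, sid: {(Gamma, 12, Fay, 26, 10, ATL), (Gamma, 12, Fay, 26, 31, DEN), (Gamma, 12, Lee, 21, 10, ATL), (Gamma, 12, Lee, 21, 31, DEN), (Gamma, 12, Lee, 33, 10, ATL), (Gamma, 12, Lee, 33, 31, DEN), (Gamma, 12, Rae, 5, 10, ATL), (Gamma, 12, Rae, 5, 31, DEN), (Gamma, 12, Zed, 32, 10, ATL), (Gamma, 12, Zed, 32, 31, DEN), (Nova, 16, Bo, 6, 25, CHI), (Nova, 16, Bo, 6, 30, LA), (Nova, 16, Jo, 8, 25, CHI), (Nova, 16, Jo, 8, 30, LA), (Nova, 16, Lee, 35, 25, CHI), (Nova, 16, Lee, 35, 30, LA)}
Natural join on pid: {(Gamma, 12, Lee, 21, 10, ATL, grey, 1), (Gamma, 12, Lee, 21, 31, DEN, grey, 1), (Gamma, 12, Lee, 33, 10, ATL, gold, 31), (Gamma, 12, Lee, 33, 31, DEN, gold, 31), (Gamma, 12, Rae, 5, 10, ATL, grey, 6), (Gamma, 12, Rae, 5, 31, DEN, grey, 6), (Gamma, 12, Zed, 32, 10, ATL, black, 16), (Gamma, 12, Zed, 32, 31, DEN, black, 16), (Nova, 16, Lee, 35, 25, CHI, blue, 15), (Nova, 16, Lee, 35, 30, LA, blue, 15)}
Selection color ≠ black: {(Gamma, 12, Lee, 21, 10, ATL, grey, 1), (Gamma, 12, Lee, 21, 31, DEN, grey, 1), (Gamma, 12, Lee, 33, 10, ATL, gold, 31), (Gamma, 12, Lee, 33, 31, DEN, gold, 31), (Gamma, 12, Rae, 5, 10, ATL, grey, 6), (Gamma, 12, Rae, 5, 31, DEN, grey, 6), (Nova, 16, Lee, 35, 25, CHI, blue, 15), (Nova, 16, Lee, 35, 30, LA, blue, 15)}
Keep only column(s) pid, city, cost: {(21, ATL, 1), (21, DEN, 1), (33, ATL, 31), (33, DEN, 31), (35, CHI, 15), (35, LA, 15), (5, ATL, 6), (5, DEN, 6)}

{(21, ATL, 1), (21, DEN, 1), (33, ATL, 31), (33, DEN, 31), (35, CHI, 15), (35, LA, 15), (5, ATL, 6), (5, DEN, 6)}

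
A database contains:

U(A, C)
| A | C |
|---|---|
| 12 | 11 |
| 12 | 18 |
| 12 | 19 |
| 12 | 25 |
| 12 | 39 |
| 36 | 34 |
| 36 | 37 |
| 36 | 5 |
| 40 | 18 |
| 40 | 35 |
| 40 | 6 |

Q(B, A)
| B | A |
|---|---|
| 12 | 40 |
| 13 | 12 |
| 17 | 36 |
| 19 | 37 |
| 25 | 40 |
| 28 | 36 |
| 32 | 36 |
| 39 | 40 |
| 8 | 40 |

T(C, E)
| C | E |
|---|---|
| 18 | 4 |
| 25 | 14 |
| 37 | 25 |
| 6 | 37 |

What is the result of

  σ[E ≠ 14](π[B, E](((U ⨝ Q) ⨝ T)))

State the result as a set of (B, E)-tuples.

{(12, 37), (12, 4), (13, 4), (17, 25), (25, 37), (25, 4), (28, 25), (32, 25), (39, 37), (39, 4), (8, 37), (8, 4)}

Natural join on A: {(12, 11, 13), (12, 18, 13), (12, 19, 13), (12, 25, 13), (12, 39, 13), (36, 34, 17), (36, 34, 28), (36, 34, 32), (36, 37, 17), (36, 37, 28), (36, 37, 32), (36, 5, 17), (36, 5, 28), (36, 5, 32), (40, 18, 12), (40, 18, 25), (40, 18, 39), (40, 18, 8), (40, 35, 12), (40, 35, 25), (40, 35, 39), (40, 35, 8), (40, 6, 12), (40, 6, 25), (40, 6, 39), (40, 6, 8)}
Natural join on C: {(12, 18, 13, 4), (12, 25, 13, 14), (36, 37, 17, 25), (36, 37, 28, 25), (36, 37, 32, 25), (40, 18, 12, 4), (40, 18, 25, 4), (40, 18, 39, 4), (40, 18, 8, 4), (40, 6, 12, 37), (40, 6, 25, 37), (40, 6, 39, 37), (40, 6, 8, 37)}
π[B, E]: project onto (B, E) → {(12, 37), (12, 4), (13, 14), (13, 4), (17, 25), (25, 37), (25, 4), (28, 25), (32, 25), (39, 37), (39, 4), (8, 37), (8, 4)}
σ[E ≠ 14]: keep tuples satisfying E ≠ 14 → {(12, 37), (12, 4), (13, 4), (17, 25), (25, 37), (25, 4), (28, 25), (32, 25), (39, 37), (39, 4), (8, 37), (8, 4)}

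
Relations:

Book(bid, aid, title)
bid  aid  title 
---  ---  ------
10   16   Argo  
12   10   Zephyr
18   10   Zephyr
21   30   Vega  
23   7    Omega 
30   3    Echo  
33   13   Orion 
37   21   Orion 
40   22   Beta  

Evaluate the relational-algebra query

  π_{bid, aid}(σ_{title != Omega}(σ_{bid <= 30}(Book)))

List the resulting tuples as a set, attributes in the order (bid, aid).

Filtering on bid <= 30 leaves {(10, 16, Argo), (12, 10, Zephyr), (18, 10, Zephyr), (21, 30, Vega), (23, 7, Omega), (30, 3, Echo)}.
Filtering on title != Omega leaves {(10, 16, Argo), (12, 10, Zephyr), (18, 10, Zephyr), (21, 30, Vega), (30, 3, Echo)}.
π_{bid, aid} gives {(10, 16), (12, 10), (18, 10), (21, 30), (30, 3)}.

{(10, 16), (12, 10), (18, 10), (21, 30), (30, 3)}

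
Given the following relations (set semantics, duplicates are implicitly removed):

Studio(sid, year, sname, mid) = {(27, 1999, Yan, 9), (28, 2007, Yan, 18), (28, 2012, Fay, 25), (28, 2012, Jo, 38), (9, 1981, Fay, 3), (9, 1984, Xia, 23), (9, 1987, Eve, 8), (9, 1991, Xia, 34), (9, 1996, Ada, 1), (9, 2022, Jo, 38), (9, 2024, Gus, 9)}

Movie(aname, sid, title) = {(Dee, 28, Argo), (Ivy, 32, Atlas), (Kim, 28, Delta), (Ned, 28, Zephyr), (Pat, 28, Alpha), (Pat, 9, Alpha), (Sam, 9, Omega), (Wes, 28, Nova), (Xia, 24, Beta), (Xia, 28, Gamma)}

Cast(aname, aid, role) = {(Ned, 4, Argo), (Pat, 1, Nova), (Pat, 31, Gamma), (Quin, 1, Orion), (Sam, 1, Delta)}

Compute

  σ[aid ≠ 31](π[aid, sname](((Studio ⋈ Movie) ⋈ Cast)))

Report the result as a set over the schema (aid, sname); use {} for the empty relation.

Studio ⋈ Movie (natural join on sid): {(28, 2007, Yan, 18, Dee, Argo), (28, 2007, Yan, 18, Kim, Delta), (28, 2007, Yan, 18, Ned, Zephyr), (28, 2007, Yan, 18, Pat, Alpha), (28, 2007, Yan, 18, Wes, Nova), (28, 2007, Yan, 18, Xia, Gamma), (28, 2012, Fay, 25, Dee, Argo), (28, 2012, Fay, 25, Kim, Delta), (28, 2012, Fay, 25, Ned, Zephyr), (28, 2012, Fay, 25, Pat, Alpha), (28, 2012, Fay, 25, Wes, Nova), (28, 2012, Fay, 25, Xia, Gamma), (28, 2012, Jo, 38, Dee, Argo), (28, 2012, Jo, 38, Kim, Delta), (28, 2012, Jo, 38, Ned, Zephyr), (28, 2012, Jo, 38, Pat, Alpha), (28, 2012, Jo, 38, Wes, Nova), (28, 2012, Jo, 38, Xia, Gamma), (9, 1981, Fay, 3, Pat, Alpha), (9, 1981, Fay, 3, Sam, Omega), (9, 1984, Xia, 23, Pat, Alpha), (9, 1984, Xia, 23, Sam, Omega), (9, 1987, Eve, 8, Pat, Alpha), (9, 1987, Eve, 8, Sam, Omega), (9, 1991, Xia, 34, Pat, Alpha), (9, 1991, Xia, 34, Sam, Omega), (9, 1996, Ada, 1, Pat, Alpha), (9, 1996, Ada, 1, Sam, Omega), (9, 2022, Jo, 38, Pat, Alpha), (9, 2022, Jo, 38, Sam, Omega), (9, 2024, Gus, 9, Pat, Alpha), (9, 2024, Gus, 9, Sam, Omega)}
(Studio ⋈ Movie) ⋈ Cast (natural join on aname): {(28, 2007, Yan, 18, Ned, Zephyr, 4, Argo), (28, 2007, Yan, 18, Pat, Alpha, 1, Nova), (28, 2007, Yan, 18, Pat, Alpha, 31, Gamma), (28, 2012, Fay, 25, Ned, Zephyr, 4, Argo), (28, 2012, Fay, 25, Pat, Alpha, 1, Nova), (28, 2012, Fay, 25, Pat, Alpha, 31, Gamma), (28, 2012, Jo, 38, Ned, Zephyr, 4, Argo), (28, 2012, Jo, 38, Pat, Alpha, 1, Nova), (28, 2012, Jo, 38, Pat, Alpha, 31, Gamma), (9, 1981, Fay, 3, Pat, Alpha, 1, Nova), (9, 1981, Fay, 3, Pat, Alpha, 31, Gamma), (9, 1981, Fay, 3, Sam, Omega, 1, Delta), (9, 1984, Xia, 23, Pat, Alpha, 1, Nova), (9, 1984, Xia, 23, Pat, Alpha, 31, Gamma), (9, 1984, Xia, 23, Sam, Omega, 1, Delta), (9, 1987, Eve, 8, Pat, Alpha, 1, Nova), (9, 1987, Eve, 8, Pat, Alpha, 31, Gamma), (9, 1987, Eve, 8, Sam, Omega, 1, Delta), (9, 1991, Xia, 34, Pat, Alpha, 1, Nova), (9, 1991, Xia, 34, Pat, Alpha, 31, Gamma), (9, 1991, Xia, 34, Sam, Omega, 1, Delta), (9, 1996, Ada, 1, Pat, Alpha, 1, Nova), (9, 1996, Ada, 1, Pat, Alpha, 31, Gamma), (9, 1996, Ada, 1, Sam, Omega, 1, Delta), (9, 2022, Jo, 38, Pat, Alpha, 1, Nova), (9, 2022, Jo, 38, Pat, Alpha, 31, Gamma), (9, 2022, Jo, 38, Sam, Omega, 1, Delta), (9, 2024, Gus, 9, Pat, Alpha, 1, Nova), (9, 2024, Gus, 9, Pat, Alpha, 31, Gamma), (9, 2024, Gus, 9, Sam, Omega, 1, Delta)}
π_{aid, sname} gives {(1, Ada), (1, Eve), (1, Fay), (1, Gus), (1, Jo), (1, Xia), (1, Yan), (31, Ada), (31, Eve), (31, Fay), (31, Gus), (31, Jo), (31, Xia), (31, Yan), (4, Fay), (4, Jo), (4, Yan)} (13 duplicate(s) eliminated).
Selection aid ≠ 31: {(1, Ada), (1, Eve), (1, Fay), (1, Gus), (1, Jo), (1, Xia), (1, Yan), (4, Fay), (4, Jo), (4, Yan)}

{(1, Ada), (1, Eve), (1, Fay), (1, Gus), (1, Jo), (1, Xia), (1, Yan), (4, Fay), (4, Jo), (4, Yan)}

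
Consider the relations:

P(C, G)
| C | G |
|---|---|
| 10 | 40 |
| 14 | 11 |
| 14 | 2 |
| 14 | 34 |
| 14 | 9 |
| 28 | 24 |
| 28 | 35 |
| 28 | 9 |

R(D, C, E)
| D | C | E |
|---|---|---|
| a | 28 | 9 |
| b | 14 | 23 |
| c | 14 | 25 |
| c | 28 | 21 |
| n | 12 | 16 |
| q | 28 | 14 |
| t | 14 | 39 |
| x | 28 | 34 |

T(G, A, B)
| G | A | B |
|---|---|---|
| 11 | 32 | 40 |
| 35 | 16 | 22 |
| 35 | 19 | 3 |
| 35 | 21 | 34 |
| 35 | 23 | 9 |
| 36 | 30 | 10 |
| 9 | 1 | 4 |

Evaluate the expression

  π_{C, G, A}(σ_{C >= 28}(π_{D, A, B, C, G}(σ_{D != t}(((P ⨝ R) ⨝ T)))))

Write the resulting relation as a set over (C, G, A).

P ⋈ R (natural join on C): {(14, 11, b, 23), (14, 11, c, 25), (14, 11, t, 39), (14, 2, b, 23), (14, 2, c, 25), (14, 2, t, 39), (14, 34, b, 23), (14, 34, c, 25), (14, 34, t, 39), (14, 9, b, 23), (14, 9, c, 25), (14, 9, t, 39), (28, 24, a, 9), (28, 24, c, 21), (28, 24, q, 14), (28, 24, x, 34), (28, 35, a, 9), (28, 35, c, 21), (28, 35, q, 14), (28, 35, x, 34), (28, 9, a, 9), (28, 9, c, 21), (28, 9, q, 14), (28, 9, x, 34)}
(P ⨝ R) ⋈ T (natural join on G): {(14, 11, b, 23, 32, 40), (14, 11, c, 25, 32, 40), (14, 11, t, 39, 32, 40), (14, 9, b, 23, 1, 4), (14, 9, c, 25, 1, 4), (14, 9, t, 39, 1, 4), (28, 35, a, 9, 16, 22), (28, 35, a, 9, 19, 3), (28, 35, a, 9, 21, 34), (28, 35, a, 9, 23, 9), (28, 35, c, 21, 16, 22), (28, 35, c, 21, 19, 3), (28, 35, c, 21, 21, 34), (28, 35, c, 21, 23, 9), (28, 35, q, 14, 16, 22), (28, 35, q, 14, 19, 3), (28, 35, q, 14, 21, 34), (28, 35, q, 14, 23, 9), (28, 35, x, 34, 16, 22), (28, 35, x, 34, 19, 3), (28, 35, x, 34, 21, 34), (28, 35, x, 34, 23, 9), (28, 9, a, 9, 1, 4), (28, 9, c, 21, 1, 4), (28, 9, q, 14, 1, 4), (28, 9, x, 34, 1, 4)}
Selection D != t: {(14, 11, b, 23, 32, 40), (14, 11, c, 25, 32, 40), (14, 9, b, 23, 1, 4), (14, 9, c, 25, 1, 4), (28, 35, a, 9, 16, 22), (28, 35, a, 9, 19, 3), (28, 35, a, 9, 21, 34), (28, 35, a, 9, 23, 9), (28, 35, c, 21, 16, 22), (28, 35, c, 21, 19, 3), (28, 35, c, 21, 21, 34), (28, 35, c, 21, 23, 9), (28, 35, q, 14, 16, 22), (28, 35, q, 14, 19, 3), (28, 35, q, 14, 21, 34), (28, 35, q, 14, 23, 9), (28, 35, x, 34, 16, 22), (28, 35, x, 34, 19, 3), (28, 35, x, 34, 21, 34), (28, 35, x, 34, 23, 9), (28, 9, a, 9, 1, 4), (28, 9, c, 21, 1, 4), (28, 9, q, 14, 1, 4), (28, 9, x, 34, 1, 4)}
π_{D, A, B, C, G} gives {(a, 1, 4, 28, 9), (a, 16, 22, 28, 35), (a, 19, 3, 28, 35), (a, 21, 34, 28, 35), (a, 23, 9, 28, 35), (b, 1, 4, 14, 9), (b, 32, 40, 14, 11), (c, 1, 4, 14, 9), (c, 1, 4, 28, 9), (c, 16, 22, 28, 35), (c, 19, 3, 28, 35), (c, 21, 34, 28, 35), (c, 23, 9, 28, 35), (c, 32, 40, 14, 11), (q, 1, 4, 28, 9), (q, 16, 22, 28, 35), (q, 19, 3, 28, 35), (q, 21, 34, 28, 35), (q, 23, 9, 28, 35), (x, 1, 4, 28, 9), (x, 16, 22, 28, 35), (x, 19, 3, 28, 35), (x, 21, 34, 28, 35), (x, 23, 9, 28, 35)}.
Selection C >= 28: {(a, 1, 4, 28, 9), (a, 16, 22, 28, 35), (a, 19, 3, 28, 35), (a, 21, 34, 28, 35), (a, 23, 9, 28, 35), (c, 1, 4, 28, 9), (c, 16, 22, 28, 35), (c, 19, 3, 28, 35), (c, 21, 34, 28, 35), (c, 23, 9, 28, 35), (q, 1, 4, 28, 9), (q, 16, 22, 28, 35), (q, 19, 3, 28, 35), (q, 21, 34, 28, 35), (q, 23, 9, 28, 35), (x, 1, 4, 28, 9), (x, 16, 22, 28, 35), (x, 19, 3, 28, 35), (x, 21, 34, 28, 35), (x, 23, 9, 28, 35)}
π_{C, G, A} gives {(28, 35, 16), (28, 35, 19), (28, 35, 21), (28, 35, 23), (28, 9, 1)} (15 duplicate(s) eliminated).

{(28, 35, 16), (28, 35, 19), (28, 35, 21), (28, 35, 23), (28, 9, 1)}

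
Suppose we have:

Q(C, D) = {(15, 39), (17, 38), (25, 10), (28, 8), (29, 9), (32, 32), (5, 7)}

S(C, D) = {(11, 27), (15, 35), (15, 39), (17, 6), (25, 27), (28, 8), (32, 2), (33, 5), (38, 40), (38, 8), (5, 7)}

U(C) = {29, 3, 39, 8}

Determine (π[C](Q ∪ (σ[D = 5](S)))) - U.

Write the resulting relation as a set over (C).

{15, 17, 25, 28, 32, 33, 5}

Filtering on D = 5 leaves {(33, 5)}.
Union: {(15, 39), (17, 38), (25, 10), (28, 8), (29, 9), (32, 32), (5, 7)} with {(33, 5)} → {(15, 39), (17, 38), (25, 10), (28, 8), (29, 9), (32, 32), (33, 5), (5, 7)}
π_{C} gives {15, 17, 25, 28, 29, 32, 33, 5}.
Difference: {15, 17, 25, 28, 29, 32, 33, 5} with {29, 3, 39, 8} → {15, 17, 25, 28, 32, 33, 5}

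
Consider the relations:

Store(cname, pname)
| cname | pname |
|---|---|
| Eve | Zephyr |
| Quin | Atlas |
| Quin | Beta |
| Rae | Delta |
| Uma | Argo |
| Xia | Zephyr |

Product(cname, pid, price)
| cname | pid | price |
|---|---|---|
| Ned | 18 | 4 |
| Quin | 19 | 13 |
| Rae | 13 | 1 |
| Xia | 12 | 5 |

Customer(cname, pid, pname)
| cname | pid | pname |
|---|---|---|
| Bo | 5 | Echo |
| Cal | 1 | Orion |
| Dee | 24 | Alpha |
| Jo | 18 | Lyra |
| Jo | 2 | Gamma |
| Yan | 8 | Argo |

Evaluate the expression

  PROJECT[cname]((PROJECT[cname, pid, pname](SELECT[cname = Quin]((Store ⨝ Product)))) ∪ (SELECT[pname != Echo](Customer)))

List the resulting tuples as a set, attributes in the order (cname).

Store ⋈ Product (natural join on cname): {(Quin, Atlas, 19, 13), (Quin, Beta, 19, 13), (Rae, Delta, 13, 1), (Xia, Zephyr, 12, 5)}
Apply σ_{cname = Quin}; surviving tuples: {(Quin, Atlas, 19, 13), (Quin, Beta, 19, 13)}
Projecting to cname, pid, pname: {(Quin, 19, Atlas), (Quin, 19, Beta)}
Apply σ_{pname != Echo}; surviving tuples: {(Cal, 1, Orion), (Dee, 24, Alpha), (Jo, 18, Lyra), (Jo, 2, Gamma), (Yan, 8, Argo)}
Taking the union: {(Cal, 1, Orion), (Dee, 24, Alpha), (Jo, 18, Lyra), (Jo, 2, Gamma), (Quin, 19, Atlas), (Quin, 19, Beta), (Yan, 8, Argo)}
Projecting to cname (2 duplicate(s) eliminated): {Cal, Dee, Jo, Quin, Yan}

{Cal, Dee, Jo, Quin, Yan}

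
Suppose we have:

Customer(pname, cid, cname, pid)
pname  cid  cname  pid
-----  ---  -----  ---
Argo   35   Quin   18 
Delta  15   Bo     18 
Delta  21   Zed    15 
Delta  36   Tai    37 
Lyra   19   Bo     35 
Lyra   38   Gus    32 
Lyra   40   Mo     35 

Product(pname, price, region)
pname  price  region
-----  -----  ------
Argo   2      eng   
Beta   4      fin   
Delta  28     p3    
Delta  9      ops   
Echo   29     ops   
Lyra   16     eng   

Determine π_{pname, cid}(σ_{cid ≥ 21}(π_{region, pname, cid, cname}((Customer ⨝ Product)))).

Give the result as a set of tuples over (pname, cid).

{(Argo, 35), (Delta, 21), (Delta, 36), (Lyra, 38), (Lyra, 40)}

Natural join on pname: {(Argo, 35, Quin, 18, 2, eng), (Delta, 15, Bo, 18, 28, p3), (Delta, 15, Bo, 18, 9, ops), (Delta, 21, Zed, 15, 28, p3), (Delta, 21, Zed, 15, 9, ops), (Delta, 36, Tai, 37, 28, p3), (Delta, 36, Tai, 37, 9, ops), (Lyra, 19, Bo, 35, 16, eng), (Lyra, 38, Gus, 32, 16, eng), (Lyra, 40, Mo, 35, 16, eng)}
π_{region, pname, cid, cname} gives {(eng, Argo, 35, Quin), (eng, Lyra, 19, Bo), (eng, Lyra, 38, Gus), (eng, Lyra, 40, Mo), (ops, Delta, 15, Bo), (ops, Delta, 21, Zed), (ops, Delta, 36, Tai), (p3, Delta, 15, Bo), (p3, Delta, 21, Zed), (p3, Delta, 36, Tai)}.
Selection cid ≥ 21: {(eng, Argo, 35, Quin), (eng, Lyra, 38, Gus), (eng, Lyra, 40, Mo), (ops, Delta, 21, Zed), (ops, Delta, 36, Tai), (p3, Delta, 21, Zed), (p3, Delta, 36, Tai)}
π_{pname, cid} gives {(Argo, 35), (Delta, 21), (Delta, 36), (Lyra, 38), (Lyra, 40)} (2 duplicate(s) eliminated).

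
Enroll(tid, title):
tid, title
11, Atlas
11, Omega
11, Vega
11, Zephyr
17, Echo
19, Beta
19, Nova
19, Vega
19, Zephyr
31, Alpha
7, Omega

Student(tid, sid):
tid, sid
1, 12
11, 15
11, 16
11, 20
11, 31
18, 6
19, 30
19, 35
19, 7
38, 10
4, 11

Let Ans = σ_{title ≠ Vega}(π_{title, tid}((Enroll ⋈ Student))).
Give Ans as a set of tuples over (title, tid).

{(Atlas, 11), (Beta, 19), (Nova, 19), (Omega, 11), (Zephyr, 11), (Zephyr, 19)}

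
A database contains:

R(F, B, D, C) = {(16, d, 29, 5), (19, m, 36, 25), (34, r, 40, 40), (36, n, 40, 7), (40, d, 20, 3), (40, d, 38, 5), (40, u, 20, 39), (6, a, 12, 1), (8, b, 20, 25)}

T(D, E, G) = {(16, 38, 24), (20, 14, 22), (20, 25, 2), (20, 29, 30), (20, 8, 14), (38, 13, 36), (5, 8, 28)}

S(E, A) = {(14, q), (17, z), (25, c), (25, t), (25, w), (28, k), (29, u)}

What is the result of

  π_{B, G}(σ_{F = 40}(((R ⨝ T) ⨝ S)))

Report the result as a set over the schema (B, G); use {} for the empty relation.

{(d, 2), (d, 22), (d, 30), (u, 2), (u, 22), (u, 30)}

Joining R and T on D yields {(40, d, 20, 3, 14, 22), (40, d, 20, 3, 25, 2), (40, d, 20, 3, 29, 30), (40, d, 20, 3, 8, 14), (40, d, 38, 5, 13, 36), (40, u, 20, 39, 14, 22), (40, u, 20, 39, 25, 2), (40, u, 20, 39, 29, 30), (40, u, 20, 39, 8, 14), (8, b, 20, 25, 14, 22), (8, b, 20, 25, 25, 2), (8, b, 20, 25, 29, 30), (8, b, 20, 25, 8, 14)}.
Joining (R ⨝ T) and S on E yields {(40, d, 20, 3, 14, 22, q), (40, d, 20, 3, 25, 2, c), (40, d, 20, 3, 25, 2, t), (40, d, 20, 3, 25, 2, w), (40, d, 20, 3, 29, 30, u), (40, u, 20, 39, 14, 22, q), (40, u, 20, 39, 25, 2, c), (40, u, 20, 39, 25, 2, t), (40, u, 20, 39, 25, 2, w), (40, u, 20, 39, 29, 30, u), (8, b, 20, 25, 14, 22, q), (8, b, 20, 25, 25, 2, c), (8, b, 20, 25, 25, 2, t), (8, b, 20, 25, 25, 2, w), (8, b, 20, 25, 29, 30, u)}.
Filtering on F = 40 leaves {(40, d, 20, 3, 14, 22, q), (40, d, 20, 3, 25, 2, c), (40, d, 20, 3, 25, 2, t), (40, d, 20, 3, 25, 2, w), (40, d, 20, 3, 29, 30, u), (40, u, 20, 39, 14, 22, q), (40, u, 20, 39, 25, 2, c), (40, u, 20, 39, 25, 2, t), (40, u, 20, 39, 25, 2, w), (40, u, 20, 39, 29, 30, u)}.
Projecting to B, G (4 duplicate(s) eliminated): {(d, 2), (d, 22), (d, 30), (u, 2), (u, 22), (u, 30)}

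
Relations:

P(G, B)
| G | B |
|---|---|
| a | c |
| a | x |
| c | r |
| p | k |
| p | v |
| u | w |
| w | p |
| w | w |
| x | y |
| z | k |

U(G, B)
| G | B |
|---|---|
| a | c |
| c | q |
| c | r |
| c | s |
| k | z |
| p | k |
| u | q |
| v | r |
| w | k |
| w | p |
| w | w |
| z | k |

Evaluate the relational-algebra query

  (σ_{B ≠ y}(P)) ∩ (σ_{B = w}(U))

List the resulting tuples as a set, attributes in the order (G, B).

Selection B ≠ y: {(a, c), (a, x), (c, r), (p, k), (p, v), (u, w), (w, p), (w, w), (z, k)}
Selection B = w: {(w, w)}
Taking the intersection: {(w, w)}

{(w, w)}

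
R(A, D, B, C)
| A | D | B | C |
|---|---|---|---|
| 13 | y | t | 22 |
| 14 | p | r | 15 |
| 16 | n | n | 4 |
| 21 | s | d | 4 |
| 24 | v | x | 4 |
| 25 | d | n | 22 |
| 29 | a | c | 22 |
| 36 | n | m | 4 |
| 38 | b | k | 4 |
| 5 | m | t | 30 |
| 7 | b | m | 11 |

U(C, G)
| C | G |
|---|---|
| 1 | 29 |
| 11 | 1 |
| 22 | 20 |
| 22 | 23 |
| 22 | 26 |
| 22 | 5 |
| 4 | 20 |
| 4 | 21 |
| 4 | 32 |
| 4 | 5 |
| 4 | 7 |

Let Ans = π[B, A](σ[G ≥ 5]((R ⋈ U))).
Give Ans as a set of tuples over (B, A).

{(c, 29), (d, 21), (k, 38), (m, 36), (n, 16), (n, 25), (t, 13), (x, 24)}

Joining R and U on C yields {(13, y, t, 22, 20), (13, y, t, 22, 23), (13, y, t, 22, 26), (13, y, t, 22, 5), (16, n, n, 4, 20), (16, n, n, 4, 21), (16, n, n, 4, 32), (16, n, n, 4, 5), (16, n, n, 4, 7), (21, s, d, 4, 20), (21, s, d, 4, 21), (21, s, d, 4, 32), (21, s, d, 4, 5), (21, s, d, 4, 7), (24, v, x, 4, 20), (24, v, x, 4, 21), (24, v, x, 4, 32), (24, v, x, 4, 5), (24, v, x, 4, 7), (25, d, n, 22, 20), (25, d, n, 22, 23), (25, d, n, 22, 26), (25, d, n, 22, 5), (29, a, c, 22, 20), (29, a, c, 22, 23), (29, a, c, 22, 26), (29, a, c, 22, 5), (36, n, m, 4, 20), (36, n, m, 4, 21), (36, n, m, 4, 32), (36, n, m, 4, 5), (36, n, m, 4, 7), (38, b, k, 4, 20), (38, b, k, 4, 21), (38, b, k, 4, 32), (38, b, k, 4, 5), (38, b, k, 4, 7), (7, b, m, 11, 1)}.
Selection G ≥ 5: {(13, y, t, 22, 20), (13, y, t, 22, 23), (13, y, t, 22, 26), (13, y, t, 22, 5), (16, n, n, 4, 20), (16, n, n, 4, 21), (16, n, n, 4, 32), (16, n, n, 4, 5), (16, n, n, 4, 7), (21, s, d, 4, 20), (21, s, d, 4, 21), (21, s, d, 4, 32), (21, s, d, 4, 5), (21, s, d, 4, 7), (24, v, x, 4, 20), (24, v, x, 4, 21), (24, v, x, 4, 32), (24, v, x, 4, 5), (24, v, x, 4, 7), (25, d, n, 22, 20), (25, d, n, 22, 23), (25, d, n, 22, 26), (25, d, n, 22, 5), (29, a, c, 22, 20), (29, a, c, 22, 23), (29, a, c, 22, 26), (29, a, c, 22, 5), (36, n, m, 4, 20), (36, n, m, 4, 21), (36, n, m, 4, 32), (36, n, m, 4, 5), (36, n, m, 4, 7), (38, b, k, 4, 20), (38, b, k, 4, 21), (38, b, k, 4, 32), (38, b, k, 4, 5), (38, b, k, 4, 7)}
Keep only column(s) B, A (29 duplicate(s) eliminated): {(c, 29), (d, 21), (k, 38), (m, 36), (n, 16), (n, 25), (t, 13), (x, 24)}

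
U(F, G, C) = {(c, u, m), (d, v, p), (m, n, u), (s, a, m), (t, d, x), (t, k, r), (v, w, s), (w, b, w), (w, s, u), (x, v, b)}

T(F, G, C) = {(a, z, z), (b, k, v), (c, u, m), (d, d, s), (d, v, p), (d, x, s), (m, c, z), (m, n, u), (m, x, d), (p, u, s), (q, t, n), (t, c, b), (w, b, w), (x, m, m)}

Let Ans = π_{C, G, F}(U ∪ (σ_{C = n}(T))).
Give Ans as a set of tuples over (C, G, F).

{(b, v, x), (m, a, s), (m, u, c), (n, t, q), (p, v, d), (r, k, t), (s, w, v), (u, n, m), (u, s, w), (w, b, w), (x, d, t)}

Apply σ_{C = n}; surviving tuples: {(q, t, n)}
Union: {(c, u, m), (d, v, p), (m, n, u), (s, a, m), (t, d, x), (t, k, r), (v, w, s), (w, b, w), (w, s, u), (x, v, b)} with {(q, t, n)} → {(c, u, m), (d, v, p), (m, n, u), (q, t, n), (s, a, m), (t, d, x), (t, k, r), (v, w, s), (w, b, w), (w, s, u), (x, v, b)}
Projecting to C, G, F: {(b, v, x), (m, a, s), (m, u, c), (n, t, q), (p, v, d), (r, k, t), (s, w, v), (u, n, m), (u, s, w), (w, b, w), (x, d, t)}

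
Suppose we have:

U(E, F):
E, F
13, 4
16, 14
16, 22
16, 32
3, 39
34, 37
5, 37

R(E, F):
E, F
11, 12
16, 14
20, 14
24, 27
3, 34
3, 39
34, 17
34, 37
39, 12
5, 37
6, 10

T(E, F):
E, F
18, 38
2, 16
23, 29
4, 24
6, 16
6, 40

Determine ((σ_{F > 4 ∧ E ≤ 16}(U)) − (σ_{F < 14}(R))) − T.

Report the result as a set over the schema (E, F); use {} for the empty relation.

Filtering on F > 4 ∧ E ≤ 16 leaves {(16, 14), (16, 22), (16, 32), (3, 39), (5, 37)}.
Filtering on F < 14 leaves {(11, 12), (39, 12), (6, 10)}.
Set difference of the two operands is {(16, 14), (16, 22), (16, 32), (3, 39), (5, 37)}.
Set difference of the two operands is {(16, 14), (16, 22), (16, 32), (3, 39), (5, 37)}.

{(16, 14), (16, 22), (16, 32), (3, 39), (5, 37)}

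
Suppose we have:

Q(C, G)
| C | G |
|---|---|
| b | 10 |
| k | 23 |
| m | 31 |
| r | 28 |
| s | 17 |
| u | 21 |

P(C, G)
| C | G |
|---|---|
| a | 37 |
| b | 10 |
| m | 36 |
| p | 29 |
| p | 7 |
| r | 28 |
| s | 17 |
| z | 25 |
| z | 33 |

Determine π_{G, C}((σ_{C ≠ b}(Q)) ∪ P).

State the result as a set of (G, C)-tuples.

Apply σ_{C ≠ b}; surviving tuples: {(k, 23), (m, 31), (r, 28), (s, 17), (u, 21)}
Union: {(k, 23), (m, 31), (r, 28), (s, 17), (u, 21)} with {(a, 37), (b, 10), (m, 36), (p, 29), (p, 7), (r, 28), (s, 17), (z, 25), (z, 33)} → {(a, 37), (b, 10), (k, 23), (m, 31), (m, 36), (p, 29), (p, 7), (r, 28), (s, 17), (u, 21), (z, 25), (z, 33)}
Keep only column(s) G, C: {(10, b), (17, s), (21, u), (23, k), (25, z), (28, r), (29, p), (31, m), (33, z), (36, m), (37, a), (7, p)}

{(10, b), (17, s), (21, u), (23, k), (25, z), (28, r), (29, p), (31, m), (33, z), (36, m), (37, a), (7, p)}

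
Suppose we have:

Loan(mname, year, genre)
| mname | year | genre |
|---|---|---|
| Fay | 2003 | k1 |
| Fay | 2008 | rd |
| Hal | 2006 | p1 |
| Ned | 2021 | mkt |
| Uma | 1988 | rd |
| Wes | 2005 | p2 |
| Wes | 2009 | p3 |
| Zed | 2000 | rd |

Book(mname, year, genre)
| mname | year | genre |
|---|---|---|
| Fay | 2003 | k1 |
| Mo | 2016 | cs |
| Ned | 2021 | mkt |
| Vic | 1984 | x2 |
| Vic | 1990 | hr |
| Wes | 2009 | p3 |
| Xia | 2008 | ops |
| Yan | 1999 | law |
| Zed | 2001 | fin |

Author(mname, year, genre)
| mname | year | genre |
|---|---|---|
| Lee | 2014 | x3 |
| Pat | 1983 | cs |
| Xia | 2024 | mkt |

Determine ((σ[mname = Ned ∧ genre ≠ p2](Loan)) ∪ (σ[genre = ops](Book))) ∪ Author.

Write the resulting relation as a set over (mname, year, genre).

{(Lee, 2014, x3), (Ned, 2021, mkt), (Pat, 1983, cs), (Xia, 2008, ops), (Xia, 2024, mkt)}

Selection mname = Ned ∧ genre ≠ p2: {(Ned, 2021, mkt)}
Selection genre = ops: {(Xia, 2008, ops)}
Union: {(Ned, 2021, mkt)} with {(Xia, 2008, ops)} → {(Ned, 2021, mkt), (Xia, 2008, ops)}
Union: {(Ned, 2021, mkt), (Xia, 2008, ops)} with {(Lee, 2014, x3), (Pat, 1983, cs), (Xia, 2024, mkt)} → {(Lee, 2014, x3), (Ned, 2021, mkt), (Pat, 1983, cs), (Xia, 2008, ops), (Xia, 2024, mkt)}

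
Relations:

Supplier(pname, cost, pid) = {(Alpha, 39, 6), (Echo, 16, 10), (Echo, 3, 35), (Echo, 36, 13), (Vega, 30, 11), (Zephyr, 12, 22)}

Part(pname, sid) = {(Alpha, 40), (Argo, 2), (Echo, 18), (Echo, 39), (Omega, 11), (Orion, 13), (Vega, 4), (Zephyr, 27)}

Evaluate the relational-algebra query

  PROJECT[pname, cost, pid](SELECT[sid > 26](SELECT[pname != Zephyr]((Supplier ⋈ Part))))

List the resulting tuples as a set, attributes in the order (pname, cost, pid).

{(Alpha, 39, 6), (Echo, 16, 10), (Echo, 3, 35), (Echo, 36, 13)}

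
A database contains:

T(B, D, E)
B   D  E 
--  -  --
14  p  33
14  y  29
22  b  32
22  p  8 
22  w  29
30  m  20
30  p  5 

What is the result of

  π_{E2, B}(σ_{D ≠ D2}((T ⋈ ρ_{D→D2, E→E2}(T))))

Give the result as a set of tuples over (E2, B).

ρ[D→D2, E→E2]: schema becomes (B, D2, E2); tuples unchanged.
Natural join on B: {(14, p, 33, p, 33), (14, p, 33, y, 29), (14, y, 29, p, 33), (14, y, 29, y, 29), (22, b, 32, b, 32), (22, b, 32, p, 8), (22, b, 32, w, 29), (22, p, 8, b, 32), (22, p, 8, p, 8), (22, p, 8, w, 29), (22, w, 29, b, 32), (22, w, 29, p, 8), (22, w, 29, w, 29), (30, m, 20, m, 20), (30, m, 20, p, 5), (30, p, 5, m, 20), (30, p, 5, p, 5)}
Selection D ≠ D2: {(14, p, 33, y, 29), (14, y, 29, p, 33), (22, b, 32, p, 8), (22, b, 32, w, 29), (22, p, 8, b, 32), (22, p, 8, w, 29), (22, w, 29, b, 32), (22, w, 29, p, 8), (30, m, 20, p, 5), (30, p, 5, m, 20)}
Keep only column(s) E2, B (3 duplicate(s) eliminated): {(20, 30), (29, 14), (29, 22), (32, 22), (33, 14), (5, 30), (8, 22)}

{(20, 30), (29, 14), (29, 22), (32, 22), (33, 14), (5, 30), (8, 22)}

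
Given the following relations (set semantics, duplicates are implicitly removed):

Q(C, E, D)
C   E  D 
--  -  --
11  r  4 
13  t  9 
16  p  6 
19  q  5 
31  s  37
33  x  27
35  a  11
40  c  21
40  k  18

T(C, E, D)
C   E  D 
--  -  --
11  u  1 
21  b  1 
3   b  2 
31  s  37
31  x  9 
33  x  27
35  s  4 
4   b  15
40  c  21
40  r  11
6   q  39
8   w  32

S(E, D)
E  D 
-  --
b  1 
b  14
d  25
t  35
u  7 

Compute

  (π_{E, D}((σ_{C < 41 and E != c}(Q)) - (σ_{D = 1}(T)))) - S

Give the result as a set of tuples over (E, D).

{(a, 11), (k, 18), (p, 6), (q, 5), (r, 4), (s, 37), (t, 9), (x, 27)}

Apply σ_{C < 41 and E != c}; surviving tuples: {(11, r, 4), (13, t, 9), (16, p, 6), (19, q, 5), (31, s, 37), (33, x, 27), (35, a, 11), (40, k, 18)}
Apply σ_{D = 1}; surviving tuples: {(11, u, 1), (21, b, 1)}
Set difference of the two operands is {(11, r, 4), (13, t, 9), (16, p, 6), (19, q, 5), (31, s, 37), (33, x, 27), (35, a, 11), (40, k, 18)}.
π[E, D]: project onto (E, D) → {(a, 11), (k, 18), (p, 6), (q, 5), (r, 4), (s, 37), (t, 9), (x, 27)}
Set difference of the two operands is {(a, 11), (k, 18), (p, 6), (q, 5), (r, 4), (s, 37), (t, 9), (x, 27)}.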